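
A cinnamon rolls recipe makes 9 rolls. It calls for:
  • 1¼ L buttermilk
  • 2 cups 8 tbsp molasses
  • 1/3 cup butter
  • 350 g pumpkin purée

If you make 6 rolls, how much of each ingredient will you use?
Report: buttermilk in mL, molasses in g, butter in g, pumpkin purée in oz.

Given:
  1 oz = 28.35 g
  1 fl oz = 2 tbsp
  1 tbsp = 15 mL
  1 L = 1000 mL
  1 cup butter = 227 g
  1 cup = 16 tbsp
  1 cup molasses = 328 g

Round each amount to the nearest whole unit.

buttermilk: 833 mL; molasses: 547 g; butter: 50 g; pumpkin purée: 8 oz

Scaling factor: 6/9 = 2/3.
buttermilk: 1.25 L × 2/3 × 1000 mL/L ≈ 833 mL
molasses: (2 cup + 8 tbsp = 2.5 cup) × 2/3 × 328 g/cup ≈ 547 g
butter: 1/3 cup × 2/3 × 227 g/cup ≈ 50 g
pumpkin purée: 350 g × 2/3 ÷ 28.35 g/oz ≈ 8 oz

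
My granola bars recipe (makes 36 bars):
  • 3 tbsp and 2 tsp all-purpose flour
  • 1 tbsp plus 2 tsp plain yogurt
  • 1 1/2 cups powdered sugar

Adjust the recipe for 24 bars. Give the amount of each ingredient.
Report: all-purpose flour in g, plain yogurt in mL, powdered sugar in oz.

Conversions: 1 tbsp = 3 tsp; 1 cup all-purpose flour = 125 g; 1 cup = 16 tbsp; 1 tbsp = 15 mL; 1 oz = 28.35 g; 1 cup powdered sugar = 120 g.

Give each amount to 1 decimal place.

all-purpose flour: 19.1 g; plain yogurt: 16.7 mL; powdered sugar: 4.2 oz

Scaling factor: 24/36 = 2/3.
all-purpose flour: (3 tbsp + 2 tsp = 11/3 tbsp) × 2/3 ÷ 16 tbsp/cup × 125 g/cup ≈ 19.1 g
plain yogurt: (1 tbsp + 2 tsp = 5/3 tbsp) × 2/3 × 15 mL/tbsp ≈ 16.7 mL
powdered sugar: 1.5 cup × 2/3 × 120 g/cup ÷ 28.35 g/oz ≈ 4.2 oz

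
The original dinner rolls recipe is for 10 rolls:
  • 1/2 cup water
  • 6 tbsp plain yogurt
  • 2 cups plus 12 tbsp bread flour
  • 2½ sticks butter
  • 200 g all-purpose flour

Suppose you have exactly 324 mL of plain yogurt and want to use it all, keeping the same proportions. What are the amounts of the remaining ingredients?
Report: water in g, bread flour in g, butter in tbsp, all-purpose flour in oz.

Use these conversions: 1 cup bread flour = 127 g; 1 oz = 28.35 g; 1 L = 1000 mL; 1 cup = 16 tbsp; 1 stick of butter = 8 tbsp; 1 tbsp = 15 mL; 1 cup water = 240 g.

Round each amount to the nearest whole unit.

The original recipe has 90 mL of plain yogurt, so the scaling factor is 324 ÷ 90 = 18/5 = 3.6.
water: 0.5 cup × 18/5 × 240 g/cup = 432 g
bread flour: (2 cup + 12 tbsp = 2.75 cup) × 18/5 × 127 g/cup ≈ 1257 g
butter: 2.5 stick × 18/5 × 8 tbsp/stick = 72 tbsp
all-purpose flour: 200 g × 18/5 ÷ 28.35 g/oz ≈ 25 oz

water: 432 g; bread flour: 1257 g; butter: 72 tbsp; all-purpose flour: 25 oz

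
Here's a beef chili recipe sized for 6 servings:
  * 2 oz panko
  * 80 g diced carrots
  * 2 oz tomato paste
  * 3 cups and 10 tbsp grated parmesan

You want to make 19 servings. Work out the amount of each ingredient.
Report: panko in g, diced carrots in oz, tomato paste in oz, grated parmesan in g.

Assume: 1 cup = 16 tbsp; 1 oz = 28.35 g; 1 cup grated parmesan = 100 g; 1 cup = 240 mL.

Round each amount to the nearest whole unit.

Scaling factor: 19/6.
panko: 2 oz × 19/6 × 28.35 g/oz ≈ 180 g
diced carrots: 80 g × 19/6 ÷ 28.35 g/oz ≈ 9 oz
tomato paste: 2 oz × 19/6 ≈ 6 oz
grated parmesan: (3 cup + 10 tbsp = 3.625 cup) × 19/6 × 100 g/cup ≈ 1148 g

panko: 180 g; diced carrots: 9 oz; tomato paste: 6 oz; grated parmesan: 1148 g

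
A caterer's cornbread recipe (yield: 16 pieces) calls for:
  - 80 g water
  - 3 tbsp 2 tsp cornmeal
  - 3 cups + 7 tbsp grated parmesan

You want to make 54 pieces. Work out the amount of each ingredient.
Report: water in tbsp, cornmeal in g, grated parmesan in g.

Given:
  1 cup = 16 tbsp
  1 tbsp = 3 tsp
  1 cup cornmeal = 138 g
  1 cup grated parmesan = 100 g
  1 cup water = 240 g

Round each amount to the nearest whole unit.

water: 18 tbsp; cornmeal: 107 g; grated parmesan: 1160 g

Scaling factor: 54/16 = 27/8 = 3.375.
water: 80 g × 27/8 ÷ 240 g/cup × 16 tbsp/cup = 18 tbsp
cornmeal: (3 tbsp + 2 tsp = 11/3 tbsp) × 27/8 ÷ 16 tbsp/cup × 138 g/cup ≈ 107 g
grated parmesan: (3 cup + 7 tbsp = 3.4375 cup) × 27/8 × 100 g/cup ≈ 1160 g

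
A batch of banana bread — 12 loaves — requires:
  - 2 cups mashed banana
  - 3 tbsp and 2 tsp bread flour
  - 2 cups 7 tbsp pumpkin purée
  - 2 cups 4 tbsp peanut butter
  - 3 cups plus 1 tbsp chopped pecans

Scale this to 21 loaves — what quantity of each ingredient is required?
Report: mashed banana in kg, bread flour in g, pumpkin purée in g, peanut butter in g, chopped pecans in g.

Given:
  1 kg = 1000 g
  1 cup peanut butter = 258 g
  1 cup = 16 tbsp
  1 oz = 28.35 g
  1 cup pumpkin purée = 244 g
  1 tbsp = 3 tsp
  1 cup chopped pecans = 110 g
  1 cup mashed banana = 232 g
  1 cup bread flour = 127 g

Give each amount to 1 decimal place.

Scaling factor: 21/12 = 7/4 = 1.75.
mashed banana: 2 cup × 7/4 × 232 g/cup ÷ 1000 g/kg ≈ 0.8 kg
bread flour: (3 tbsp + 2 tsp = 11/3 tbsp) × 7/4 ÷ 16 tbsp/cup × 127 g/cup ≈ 50.9 g
pumpkin purée: (2 cup + 7 tbsp = 2.4375 cup) × 7/4 × 244 g/cup ≈ 1040.8 g
peanut butter: (2 cup + 4 tbsp = 2.25 cup) × 7/4 × 258 g/cup ≈ 1015.9 g
chopped pecans: (3 cup + 1 tbsp = 3.0625 cup) × 7/4 × 110 g/cup ≈ 589.5 g

mashed banana: 0.8 kg; bread flour: 50.9 g; pumpkin purée: 1040.8 g; peanut butter: 1015.9 g; chopped pecans: 589.5 g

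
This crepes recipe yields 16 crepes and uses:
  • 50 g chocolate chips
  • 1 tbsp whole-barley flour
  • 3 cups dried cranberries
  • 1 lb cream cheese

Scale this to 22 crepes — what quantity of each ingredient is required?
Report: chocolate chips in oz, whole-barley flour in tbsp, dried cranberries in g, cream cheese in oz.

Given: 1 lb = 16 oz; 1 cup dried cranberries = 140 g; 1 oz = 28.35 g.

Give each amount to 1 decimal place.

chocolate chips: 2.4 oz; whole-barley flour: 1.4 tbsp; dried cranberries: 577.5 g; cream cheese: 22.0 oz

Scaling factor: 22/16 = 11/8 = 1.375.
chocolate chips: 50 g × 11/8 ÷ 28.35 g/oz ≈ 2.4 oz
whole-barley flour: 1 tbsp × 11/8 ≈ 1.4 tbsp
dried cranberries: 3 cup × 11/8 × 140 g/cup = 577.5 g
cream cheese: 1 lb × 11/8 × 16 oz/lb = 22.0 oz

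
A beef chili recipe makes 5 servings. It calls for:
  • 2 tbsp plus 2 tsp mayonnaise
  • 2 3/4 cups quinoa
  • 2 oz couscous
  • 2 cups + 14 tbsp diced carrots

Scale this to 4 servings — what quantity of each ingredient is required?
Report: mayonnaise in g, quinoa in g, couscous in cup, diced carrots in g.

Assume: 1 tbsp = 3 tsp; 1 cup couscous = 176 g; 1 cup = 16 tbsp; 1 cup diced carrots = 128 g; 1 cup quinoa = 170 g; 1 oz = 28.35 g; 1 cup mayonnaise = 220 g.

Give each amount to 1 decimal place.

mayonnaise: 29.3 g; quinoa: 374.0 g; couscous: 0.3 cup; diced carrots: 294.4 g

Scaling factor: 4/5 = 0.8.
mayonnaise: (2 tbsp + 2 tsp = 8/3 tbsp) × 4/5 ÷ 16 tbsp/cup × 220 g/cup ≈ 29.3 g
quinoa: 2.75 cup × 4/5 × 170 g/cup = 374.0 g
couscous: 2 oz × 4/5 × 28.35 g/oz ÷ 176 g/cup ≈ 0.3 cup
diced carrots: (2 cup + 14 tbsp = 2.875 cup) × 4/5 × 128 g/cup = 294.4 g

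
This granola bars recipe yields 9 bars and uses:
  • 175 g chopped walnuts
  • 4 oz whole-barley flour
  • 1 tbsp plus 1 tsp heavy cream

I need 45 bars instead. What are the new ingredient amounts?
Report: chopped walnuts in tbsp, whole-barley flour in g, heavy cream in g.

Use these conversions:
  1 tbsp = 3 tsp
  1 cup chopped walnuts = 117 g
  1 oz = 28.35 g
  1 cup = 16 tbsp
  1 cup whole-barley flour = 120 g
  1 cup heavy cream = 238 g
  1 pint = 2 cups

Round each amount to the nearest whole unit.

Scaling factor: 45/9 = 5.
chopped walnuts: 175 g × 5 ÷ 117 g/cup × 16 tbsp/cup ≈ 120 tbsp
whole-barley flour: 4 oz × 5 × 28.35 g/oz = 567 g
heavy cream: (1 tbsp + 1 tsp = 4/3 tbsp) × 5 ÷ 16 tbsp/cup × 238 g/cup ≈ 99 g

chopped walnuts: 120 tbsp; whole-barley flour: 567 g; heavy cream: 99 g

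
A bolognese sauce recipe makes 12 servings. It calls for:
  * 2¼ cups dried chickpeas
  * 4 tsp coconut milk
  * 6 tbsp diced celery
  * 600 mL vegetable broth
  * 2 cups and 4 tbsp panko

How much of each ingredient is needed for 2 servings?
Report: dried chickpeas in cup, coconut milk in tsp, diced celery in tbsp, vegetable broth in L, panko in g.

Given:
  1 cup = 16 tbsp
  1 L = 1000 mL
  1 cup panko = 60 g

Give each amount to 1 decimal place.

Scaling factor: 2/12 = 1/6.
dried chickpeas: 2.25 cup × 1/6 ≈ 0.4 cup
coconut milk: 4 tsp × 1/6 ≈ 0.7 tsp
diced celery: 6 tbsp × 1/6 = 1.0 tbsp
vegetable broth: 600 mL × 1/6 ÷ 1000 mL/L = 0.1 L
panko: (2 cup + 4 tbsp = 2.25 cup) × 1/6 × 60 g/cup = 22.5 g

dried chickpeas: 0.4 cup; coconut milk: 0.7 tsp; diced celery: 1.0 tbsp; vegetable broth: 0.1 L; panko: 22.5 g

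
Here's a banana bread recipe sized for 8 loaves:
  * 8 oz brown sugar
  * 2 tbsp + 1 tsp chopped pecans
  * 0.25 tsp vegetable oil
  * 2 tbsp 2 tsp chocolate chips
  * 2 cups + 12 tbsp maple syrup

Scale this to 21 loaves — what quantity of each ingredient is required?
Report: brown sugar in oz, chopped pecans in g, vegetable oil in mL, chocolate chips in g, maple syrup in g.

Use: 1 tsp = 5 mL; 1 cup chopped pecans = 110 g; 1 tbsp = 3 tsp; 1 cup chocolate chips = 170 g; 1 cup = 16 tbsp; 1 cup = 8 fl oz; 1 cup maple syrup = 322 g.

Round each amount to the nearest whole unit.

brown sugar: 21 oz; chopped pecans: 42 g; vegetable oil: 3 mL; chocolate chips: 74 g; maple syrup: 2324 g

Scaling factor: 21/8 = 2.625.
brown sugar: 8 oz × 21/8 = 21 oz
chopped pecans: (2 tbsp + 1 tsp = 7/3 tbsp) × 21/8 ÷ 16 tbsp/cup × 110 g/cup ≈ 42 g
vegetable oil: 0.25 tsp × 21/8 × 5 mL/tsp ≈ 3 mL
chocolate chips: (2 tbsp + 2 tsp = 8/3 tbsp) × 21/8 ÷ 16 tbsp/cup × 170 g/cup ≈ 74 g
maple syrup: (2 cup + 12 tbsp = 2.75 cup) × 21/8 × 322 g/cup ≈ 2324 g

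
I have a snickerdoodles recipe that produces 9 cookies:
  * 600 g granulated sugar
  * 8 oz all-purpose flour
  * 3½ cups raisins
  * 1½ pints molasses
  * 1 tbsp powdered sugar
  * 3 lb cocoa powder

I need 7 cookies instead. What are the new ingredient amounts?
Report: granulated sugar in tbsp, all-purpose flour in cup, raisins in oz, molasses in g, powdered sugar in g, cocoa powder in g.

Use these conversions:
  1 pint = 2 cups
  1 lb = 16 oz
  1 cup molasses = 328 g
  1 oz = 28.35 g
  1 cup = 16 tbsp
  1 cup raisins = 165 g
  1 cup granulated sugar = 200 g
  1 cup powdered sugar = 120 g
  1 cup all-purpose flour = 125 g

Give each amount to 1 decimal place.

granulated sugar: 37.3 tbsp; all-purpose flour: 1.4 cup; raisins: 15.8 oz; molasses: 765.3 g; powdered sugar: 5.8 g; cocoa powder: 1058.4 g

Scaling factor: 7/9.
granulated sugar: 600 g × 7/9 ÷ 200 g/cup × 16 tbsp/cup ≈ 37.3 tbsp
all-purpose flour: 8 oz × 7/9 × 28.35 g/oz ÷ 125 g/cup ≈ 1.4 cup
raisins: 3.5 cup × 7/9 × 165 g/cup ÷ 28.35 g/oz ≈ 15.8 oz
molasses: 1.5 pint × 7/9 × 2 cup/pint × 328 g/cup ≈ 765.3 g
powdered sugar: 1 tbsp × 7/9 ÷ 16 tbsp/cup × 120 g/cup ≈ 5.8 g
cocoa powder: 3 lb × 7/9 × 16 oz/lb × 28.35 g/oz = 1058.4 g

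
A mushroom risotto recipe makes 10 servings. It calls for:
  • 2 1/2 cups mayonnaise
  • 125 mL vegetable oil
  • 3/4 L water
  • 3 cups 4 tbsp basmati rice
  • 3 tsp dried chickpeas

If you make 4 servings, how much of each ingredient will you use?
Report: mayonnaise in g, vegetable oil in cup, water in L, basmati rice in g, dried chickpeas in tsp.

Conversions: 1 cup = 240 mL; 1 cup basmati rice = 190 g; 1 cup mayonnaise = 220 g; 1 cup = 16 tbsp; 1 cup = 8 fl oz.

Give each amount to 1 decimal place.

Scaling factor: 4/10 = 2/5 = 0.4.
mayonnaise: 2.5 cup × 2/5 × 220 g/cup = 220.0 g
vegetable oil: 125 mL × 2/5 ÷ 240 mL/cup ≈ 0.2 cup
water: 0.75 L × 2/5 = 0.3 L
basmati rice: (3 cup + 4 tbsp = 3.25 cup) × 2/5 × 190 g/cup = 247.0 g
dried chickpeas: 3 tsp × 2/5 = 1.2 tsp

mayonnaise: 220.0 g; vegetable oil: 0.2 cup; water: 0.3 L; basmati rice: 247.0 g; dried chickpeas: 1.2 tsp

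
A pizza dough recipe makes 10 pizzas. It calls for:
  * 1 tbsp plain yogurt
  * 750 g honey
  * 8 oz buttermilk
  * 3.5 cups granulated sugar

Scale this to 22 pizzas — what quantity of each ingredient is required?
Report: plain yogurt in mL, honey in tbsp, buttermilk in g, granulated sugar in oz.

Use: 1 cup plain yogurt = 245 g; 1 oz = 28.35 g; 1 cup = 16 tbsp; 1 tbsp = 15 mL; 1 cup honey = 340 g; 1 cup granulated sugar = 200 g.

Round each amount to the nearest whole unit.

plain yogurt: 33 mL; honey: 78 tbsp; buttermilk: 499 g; granulated sugar: 54 oz

Scaling factor: 22/10 = 11/5 = 2.2.
plain yogurt: 1 tbsp × 11/5 × 15 mL/tbsp = 33 mL
honey: 750 g × 11/5 ÷ 340 g/cup × 16 tbsp/cup ≈ 78 tbsp
buttermilk: 8 oz × 11/5 × 28.35 g/oz ≈ 499 g
granulated sugar: 3.5 cup × 11/5 × 200 g/cup ÷ 28.35 g/oz ≈ 54 oz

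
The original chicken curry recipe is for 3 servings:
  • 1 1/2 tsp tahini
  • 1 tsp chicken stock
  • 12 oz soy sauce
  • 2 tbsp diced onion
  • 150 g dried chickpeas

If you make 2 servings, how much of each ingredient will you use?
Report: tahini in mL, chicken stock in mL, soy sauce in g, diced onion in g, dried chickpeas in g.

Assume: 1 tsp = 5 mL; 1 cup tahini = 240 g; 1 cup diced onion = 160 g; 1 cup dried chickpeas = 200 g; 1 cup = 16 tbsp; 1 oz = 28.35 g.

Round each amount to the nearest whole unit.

Scaling factor: 2/3.
tahini: 1.5 tsp × 2/3 × 5 mL/tsp = 5 mL
chicken stock: 1 tsp × 2/3 × 5 mL/tsp ≈ 3 mL
soy sauce: 12 oz × 2/3 × 28.35 g/oz ≈ 227 g
diced onion: 2 tbsp × 2/3 ÷ 16 tbsp/cup × 160 g/cup ≈ 13 g
dried chickpeas: 150 g × 2/3 = 100 g

tahini: 5 mL; chicken stock: 3 mL; soy sauce: 227 g; diced onion: 13 g; dried chickpeas: 100 g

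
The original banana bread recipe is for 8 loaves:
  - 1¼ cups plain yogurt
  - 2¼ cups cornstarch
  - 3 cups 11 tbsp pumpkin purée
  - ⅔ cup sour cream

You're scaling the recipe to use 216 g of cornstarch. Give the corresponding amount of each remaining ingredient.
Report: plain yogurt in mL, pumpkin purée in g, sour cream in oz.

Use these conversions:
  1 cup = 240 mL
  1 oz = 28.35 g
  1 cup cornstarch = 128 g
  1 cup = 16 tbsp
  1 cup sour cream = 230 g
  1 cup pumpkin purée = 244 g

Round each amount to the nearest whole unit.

The original recipe has 288 g of cornstarch, so the scaling factor is 216 ÷ 288 = 3/4 = 0.75.
plain yogurt: 1.25 cup × 3/4 × 240 mL/cup = 225 mL
pumpkin purée: (3 cup + 11 tbsp = 3.6875 cup) × 3/4 × 244 g/cup ≈ 675 g
sour cream: 2/3 cup × 3/4 × 230 g/cup ÷ 28.35 g/oz ≈ 4 oz

plain yogurt: 225 mL; pumpkin purée: 675 g; sour cream: 4 oz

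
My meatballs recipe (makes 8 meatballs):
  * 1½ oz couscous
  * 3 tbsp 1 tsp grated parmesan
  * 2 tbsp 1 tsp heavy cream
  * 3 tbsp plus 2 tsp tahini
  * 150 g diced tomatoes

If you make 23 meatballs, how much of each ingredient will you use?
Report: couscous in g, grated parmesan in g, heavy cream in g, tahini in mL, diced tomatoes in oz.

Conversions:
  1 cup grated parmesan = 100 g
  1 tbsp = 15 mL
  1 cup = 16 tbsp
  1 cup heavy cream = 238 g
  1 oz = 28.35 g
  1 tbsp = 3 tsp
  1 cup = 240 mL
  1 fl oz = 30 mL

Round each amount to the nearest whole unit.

couscous: 122 g; grated parmesan: 60 g; heavy cream: 100 g; tahini: 158 mL; diced tomatoes: 15 oz

Scaling factor: 23/8 = 2.875.
couscous: 1.5 oz × 23/8 × 28.35 g/oz ≈ 122 g
grated parmesan: (3 tbsp + 1 tsp = 10/3 tbsp) × 23/8 ÷ 16 tbsp/cup × 100 g/cup ≈ 60 g
heavy cream: (2 tbsp + 1 tsp = 7/3 tbsp) × 23/8 ÷ 16 tbsp/cup × 238 g/cup ≈ 100 g
tahini: (3 tbsp + 2 tsp = 11/3 tbsp) × 23/8 × 15 mL/tbsp ≈ 158 mL
diced tomatoes: 150 g × 23/8 ÷ 28.35 g/oz ≈ 15 oz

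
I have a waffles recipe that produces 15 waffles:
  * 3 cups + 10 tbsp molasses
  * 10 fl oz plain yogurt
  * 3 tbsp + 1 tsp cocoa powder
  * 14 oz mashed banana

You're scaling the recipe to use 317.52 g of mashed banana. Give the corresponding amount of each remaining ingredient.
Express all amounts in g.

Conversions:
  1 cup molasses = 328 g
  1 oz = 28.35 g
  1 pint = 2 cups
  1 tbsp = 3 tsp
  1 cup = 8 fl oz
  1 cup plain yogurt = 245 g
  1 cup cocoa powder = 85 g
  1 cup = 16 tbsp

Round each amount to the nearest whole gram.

The original recipe has 396.9 g of mashed banana, so the scaling factor is 317.52 ÷ 396.9 = 4/5 = 0.8.
molasses: (3 cup + 10 tbsp = 3.625 cup) × 4/5 × 328 g/cup ≈ 951 g
plain yogurt: 10 fl oz × 4/5 ÷ 8 fl oz/cup × 245 g/cup = 245 g
cocoa powder: (3 tbsp + 1 tsp = 10/3 tbsp) × 4/5 ÷ 16 tbsp/cup × 85 g/cup ≈ 14 g

molasses: 951 g; plain yogurt: 245 g; cocoa powder: 14 g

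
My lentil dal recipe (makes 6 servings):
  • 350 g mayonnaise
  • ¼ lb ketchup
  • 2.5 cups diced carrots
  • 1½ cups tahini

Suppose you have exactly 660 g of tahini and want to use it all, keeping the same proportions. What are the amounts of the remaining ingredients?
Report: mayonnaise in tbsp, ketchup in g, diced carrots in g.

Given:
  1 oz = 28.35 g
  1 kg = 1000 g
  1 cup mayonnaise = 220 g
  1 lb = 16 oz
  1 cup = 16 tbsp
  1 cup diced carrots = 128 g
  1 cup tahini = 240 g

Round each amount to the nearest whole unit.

mayonnaise: 47 tbsp; ketchup: 208 g; diced carrots: 587 g

The original recipe has 360 g of tahini, so the scaling factor is 660 ÷ 360 = 11/6.
mayonnaise: 350 g × 11/6 ÷ 220 g/cup × 16 tbsp/cup ≈ 47 tbsp
ketchup: 0.25 lb × 11/6 × 16 oz/lb × 28.35 g/oz ≈ 208 g
diced carrots: 2.5 cup × 11/6 × 128 g/cup ≈ 587 g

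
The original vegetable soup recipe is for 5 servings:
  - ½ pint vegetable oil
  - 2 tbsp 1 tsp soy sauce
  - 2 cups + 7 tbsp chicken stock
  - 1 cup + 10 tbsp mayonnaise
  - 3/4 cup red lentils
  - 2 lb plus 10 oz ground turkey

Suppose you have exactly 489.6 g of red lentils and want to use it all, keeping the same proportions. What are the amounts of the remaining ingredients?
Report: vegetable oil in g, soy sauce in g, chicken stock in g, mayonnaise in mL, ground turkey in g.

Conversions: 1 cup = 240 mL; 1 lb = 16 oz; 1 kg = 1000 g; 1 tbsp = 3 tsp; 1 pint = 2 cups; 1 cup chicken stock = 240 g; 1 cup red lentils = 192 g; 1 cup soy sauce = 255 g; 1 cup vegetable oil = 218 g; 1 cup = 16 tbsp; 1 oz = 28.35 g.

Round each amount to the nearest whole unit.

vegetable oil: 741 g; soy sauce: 126 g; chicken stock: 1989 g; mayonnaise: 1326 mL; ground turkey: 4048 g

The original recipe has 144 g of red lentils, so the scaling factor is 489.6 ÷ 144 = 17/5 = 3.4.
vegetable oil: 0.5 pint × 17/5 × 2 cup/pint × 218 g/cup ≈ 741 g
soy sauce: (2 tbsp + 1 tsp = 7/3 tbsp) × 17/5 ÷ 16 tbsp/cup × 255 g/cup ≈ 126 g
chicken stock: (2 cup + 7 tbsp = 2.4375 cup) × 17/5 × 240 g/cup = 1989 g
mayonnaise: (1 cup + 10 tbsp = 1.625 cup) × 17/5 × 240 mL/cup = 1326 mL
ground turkey: (2 lb + 10 oz = 2.625 lb) × 17/5 × 16 oz/lb × 28.35 g/oz ≈ 4048 g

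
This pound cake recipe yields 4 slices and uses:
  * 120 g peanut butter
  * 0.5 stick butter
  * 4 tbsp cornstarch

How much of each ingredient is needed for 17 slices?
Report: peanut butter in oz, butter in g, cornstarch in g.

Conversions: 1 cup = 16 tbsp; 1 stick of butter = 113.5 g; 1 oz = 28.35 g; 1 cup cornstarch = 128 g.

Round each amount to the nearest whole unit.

Scaling factor: 17/4 = 4.25.
peanut butter: 120 g × 17/4 ÷ 28.35 g/oz ≈ 18 oz
butter: 0.5 stick × 17/4 × 113.5 g/stick ≈ 241 g
cornstarch: 4 tbsp × 17/4 ÷ 16 tbsp/cup × 128 g/cup = 136 g

peanut butter: 18 oz; butter: 241 g; cornstarch: 136 g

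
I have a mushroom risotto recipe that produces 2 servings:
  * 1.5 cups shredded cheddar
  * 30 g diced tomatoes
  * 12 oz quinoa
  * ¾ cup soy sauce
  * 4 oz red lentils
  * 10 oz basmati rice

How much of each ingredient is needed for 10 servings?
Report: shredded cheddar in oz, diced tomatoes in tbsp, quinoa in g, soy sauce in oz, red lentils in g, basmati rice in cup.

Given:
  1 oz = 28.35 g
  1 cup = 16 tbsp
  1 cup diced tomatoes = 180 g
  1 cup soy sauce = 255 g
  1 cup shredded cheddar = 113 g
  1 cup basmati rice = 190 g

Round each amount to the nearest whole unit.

shredded cheddar: 30 oz; diced tomatoes: 13 tbsp; quinoa: 1701 g; soy sauce: 34 oz; red lentils: 567 g; basmati rice: 7 cup

Scaling factor: 10/2 = 5.
shredded cheddar: 1.5 cup × 5 × 113 g/cup ÷ 28.35 g/oz ≈ 30 oz
diced tomatoes: 30 g × 5 ÷ 180 g/cup × 16 tbsp/cup ≈ 13 tbsp
quinoa: 12 oz × 5 × 28.35 g/oz = 1701 g
soy sauce: 0.75 cup × 5 × 255 g/cup ÷ 28.35 g/oz ≈ 34 oz
red lentils: 4 oz × 5 × 28.35 g/oz = 567 g
basmati rice: 10 oz × 5 × 28.35 g/oz ÷ 190 g/cup ≈ 7 cup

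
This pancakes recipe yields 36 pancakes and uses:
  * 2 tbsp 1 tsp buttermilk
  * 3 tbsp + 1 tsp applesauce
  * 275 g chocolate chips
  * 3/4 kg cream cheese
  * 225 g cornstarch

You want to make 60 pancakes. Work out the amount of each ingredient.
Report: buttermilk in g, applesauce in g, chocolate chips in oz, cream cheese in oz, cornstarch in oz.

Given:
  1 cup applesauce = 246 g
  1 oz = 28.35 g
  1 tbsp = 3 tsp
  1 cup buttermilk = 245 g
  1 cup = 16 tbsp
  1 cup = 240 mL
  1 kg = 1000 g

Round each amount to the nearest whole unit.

buttermilk: 60 g; applesauce: 85 g; chocolate chips: 16 oz; cream cheese: 44 oz; cornstarch: 13 oz

Scaling factor: 60/36 = 5/3.
buttermilk: (2 tbsp + 1 tsp = 7/3 tbsp) × 5/3 ÷ 16 tbsp/cup × 245 g/cup ≈ 60 g
applesauce: (3 tbsp + 1 tsp = 10/3 tbsp) × 5/3 ÷ 16 tbsp/cup × 246 g/cup ≈ 85 g
chocolate chips: 275 g × 5/3 ÷ 28.35 g/oz ≈ 16 oz
cream cheese: 0.75 kg × 5/3 × 1000 g/kg ÷ 28.35 g/oz ≈ 44 oz
cornstarch: 225 g × 5/3 ÷ 28.35 g/oz ≈ 13 oz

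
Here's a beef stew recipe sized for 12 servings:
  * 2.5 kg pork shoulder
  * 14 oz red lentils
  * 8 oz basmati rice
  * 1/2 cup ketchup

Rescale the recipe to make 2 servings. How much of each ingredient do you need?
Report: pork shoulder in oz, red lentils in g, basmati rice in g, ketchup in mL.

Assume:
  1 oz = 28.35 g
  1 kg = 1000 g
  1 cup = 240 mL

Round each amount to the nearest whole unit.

Scaling factor: 2/12 = 1/6.
pork shoulder: 2.5 kg × 1/6 × 1000 g/kg ÷ 28.35 g/oz ≈ 15 oz
red lentils: 14 oz × 1/6 × 28.35 g/oz ≈ 66 g
basmati rice: 8 oz × 1/6 × 28.35 g/oz ≈ 38 g
ketchup: 0.5 cup × 1/6 × 240 mL/cup = 20 mL

pork shoulder: 15 oz; red lentils: 66 g; basmati rice: 38 g; ketchup: 20 mL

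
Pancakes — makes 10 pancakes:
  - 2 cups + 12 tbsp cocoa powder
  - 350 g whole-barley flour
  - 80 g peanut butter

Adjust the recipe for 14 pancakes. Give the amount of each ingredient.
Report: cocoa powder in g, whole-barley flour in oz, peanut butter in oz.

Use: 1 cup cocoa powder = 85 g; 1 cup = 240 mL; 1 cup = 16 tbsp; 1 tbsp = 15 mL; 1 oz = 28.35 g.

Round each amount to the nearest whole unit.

Scaling factor: 14/10 = 7/5 = 1.4.
cocoa powder: (2 cup + 12 tbsp = 2.75 cup) × 7/5 × 85 g/cup ≈ 327 g
whole-barley flour: 350 g × 7/5 ÷ 28.35 g/oz ≈ 17 oz
peanut butter: 80 g × 7/5 ÷ 28.35 g/oz ≈ 4 oz

cocoa powder: 327 g; whole-barley flour: 17 oz; peanut butter: 4 oz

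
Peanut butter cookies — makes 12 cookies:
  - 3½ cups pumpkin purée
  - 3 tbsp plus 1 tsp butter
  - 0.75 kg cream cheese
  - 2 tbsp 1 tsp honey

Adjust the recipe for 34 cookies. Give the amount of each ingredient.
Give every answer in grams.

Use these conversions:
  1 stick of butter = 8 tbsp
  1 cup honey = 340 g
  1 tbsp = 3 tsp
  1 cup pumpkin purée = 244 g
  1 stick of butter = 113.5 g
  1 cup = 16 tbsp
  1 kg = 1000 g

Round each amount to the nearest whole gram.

Scaling factor: 34/12 = 17/6.
pumpkin purée: 3.5 cup × 17/6 × 244 g/cup ≈ 2420 g
butter: (3 tbsp + 1 tsp = 10/3 tbsp) × 17/6 ÷ 8 tbsp/stick × 113.5 g/stick ≈ 134 g
cream cheese: 0.75 kg × 17/6 × 1000 g/kg = 2125 g
honey: (2 tbsp + 1 tsp = 7/3 tbsp) × 17/6 ÷ 16 tbsp/cup × 340 g/cup ≈ 140 g

pumpkin purée: 2420 g; butter: 134 g; cream cheese: 2125 g; honey: 140 g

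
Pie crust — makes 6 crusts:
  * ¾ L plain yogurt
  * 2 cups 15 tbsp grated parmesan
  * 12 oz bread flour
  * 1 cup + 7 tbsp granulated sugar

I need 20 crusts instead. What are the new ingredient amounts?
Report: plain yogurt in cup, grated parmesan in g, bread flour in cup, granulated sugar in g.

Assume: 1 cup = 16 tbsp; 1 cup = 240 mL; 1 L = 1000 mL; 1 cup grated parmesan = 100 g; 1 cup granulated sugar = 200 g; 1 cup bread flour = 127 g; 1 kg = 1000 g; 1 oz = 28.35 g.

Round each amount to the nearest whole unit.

Scaling factor: 20/6 = 10/3.
plain yogurt: 0.75 L × 10/3 × 1000 mL/L ÷ 240 mL/cup ≈ 10 cup
grated parmesan: (2 cup + 15 tbsp = 2.9375 cup) × 10/3 × 100 g/cup ≈ 979 g
bread flour: 12 oz × 10/3 × 28.35 g/oz ÷ 127 g/cup ≈ 9 cup
granulated sugar: (1 cup + 7 tbsp = 1.4375 cup) × 10/3 × 200 g/cup ≈ 958 g

plain yogurt: 10 cup; grated parmesan: 979 g; bread flour: 9 cup; granulated sugar: 958 g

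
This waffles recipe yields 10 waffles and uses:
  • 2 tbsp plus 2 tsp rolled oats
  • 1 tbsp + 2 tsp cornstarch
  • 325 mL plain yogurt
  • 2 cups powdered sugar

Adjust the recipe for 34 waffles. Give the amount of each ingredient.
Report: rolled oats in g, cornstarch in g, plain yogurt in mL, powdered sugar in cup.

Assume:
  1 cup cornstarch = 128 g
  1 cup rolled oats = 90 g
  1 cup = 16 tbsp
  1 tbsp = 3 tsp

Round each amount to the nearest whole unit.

Scaling factor: 34/10 = 17/5 = 3.4.
rolled oats: (2 tbsp + 2 tsp = 8/3 tbsp) × 17/5 ÷ 16 tbsp/cup × 90 g/cup = 51 g
cornstarch: (1 tbsp + 2 tsp = 5/3 tbsp) × 17/5 ÷ 16 tbsp/cup × 128 g/cup ≈ 45 g
plain yogurt: 325 mL × 17/5 = 1105 mL
powdered sugar: 2 cup × 17/5 ≈ 7 cup

rolled oats: 51 g; cornstarch: 45 g; plain yogurt: 1105 mL; powdered sugar: 7 cup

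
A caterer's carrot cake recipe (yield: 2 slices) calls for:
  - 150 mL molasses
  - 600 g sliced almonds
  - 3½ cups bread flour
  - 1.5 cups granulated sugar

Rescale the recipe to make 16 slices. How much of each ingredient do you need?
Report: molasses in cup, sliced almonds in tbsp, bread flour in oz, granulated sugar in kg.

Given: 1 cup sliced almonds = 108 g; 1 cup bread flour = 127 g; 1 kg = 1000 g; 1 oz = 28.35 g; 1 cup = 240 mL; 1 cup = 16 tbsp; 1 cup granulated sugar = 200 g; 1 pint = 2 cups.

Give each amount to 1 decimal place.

Scaling factor: 16/2 = 8.
molasses: 150 mL × 8 ÷ 240 mL/cup = 5.0 cup
sliced almonds: 600 g × 8 ÷ 108 g/cup × 16 tbsp/cup ≈ 711.1 tbsp
bread flour: 3.5 cup × 8 × 127 g/cup ÷ 28.35 g/oz ≈ 125.4 oz
granulated sugar: 1.5 cup × 8 × 200 g/cup ÷ 1000 g/kg = 2.4 kg

molasses: 5.0 cup; sliced almonds: 711.1 tbsp; bread flour: 125.4 oz; granulated sugar: 2.4 kg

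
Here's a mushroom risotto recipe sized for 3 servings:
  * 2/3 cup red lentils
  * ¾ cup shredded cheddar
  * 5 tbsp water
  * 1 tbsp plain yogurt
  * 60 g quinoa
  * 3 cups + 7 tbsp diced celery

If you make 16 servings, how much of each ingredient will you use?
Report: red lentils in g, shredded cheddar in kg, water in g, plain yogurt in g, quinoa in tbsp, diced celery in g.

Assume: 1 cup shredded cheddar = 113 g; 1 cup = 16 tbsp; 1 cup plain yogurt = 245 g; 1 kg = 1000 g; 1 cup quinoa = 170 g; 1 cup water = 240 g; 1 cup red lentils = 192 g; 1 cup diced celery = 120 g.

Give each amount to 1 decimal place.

red lentils: 682.7 g; shredded cheddar: 0.5 kg; water: 400.0 g; plain yogurt: 81.7 g; quinoa: 30.1 tbsp; diced celery: 2200.0 g

Scaling factor: 16/3.
red lentils: 2/3 cup × 16/3 × 192 g/cup ≈ 682.7 g
shredded cheddar: 0.75 cup × 16/3 × 113 g/cup ÷ 1000 g/kg ≈ 0.5 kg
water: 5 tbsp × 16/3 ÷ 16 tbsp/cup × 240 g/cup = 400.0 g
plain yogurt: 1 tbsp × 16/3 ÷ 16 tbsp/cup × 245 g/cup ≈ 81.7 g
quinoa: 60 g × 16/3 ÷ 170 g/cup × 16 tbsp/cup ≈ 30.1 tbsp
diced celery: (3 cup + 7 tbsp = 3.4375 cup) × 16/3 × 120 g/cup = 2200.0 g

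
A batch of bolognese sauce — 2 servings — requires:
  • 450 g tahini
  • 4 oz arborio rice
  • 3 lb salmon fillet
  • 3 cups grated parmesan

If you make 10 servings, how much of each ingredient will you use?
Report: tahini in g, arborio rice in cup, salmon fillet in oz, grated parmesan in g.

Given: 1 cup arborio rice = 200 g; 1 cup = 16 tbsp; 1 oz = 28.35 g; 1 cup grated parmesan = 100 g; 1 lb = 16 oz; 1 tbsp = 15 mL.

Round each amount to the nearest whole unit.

Scaling factor: 10/2 = 5.
tahini: 450 g × 5 = 2250 g
arborio rice: 4 oz × 5 × 28.35 g/oz ÷ 200 g/cup ≈ 3 cup
salmon fillet: 3 lb × 5 × 16 oz/lb = 240 oz
grated parmesan: 3 cup × 5 × 100 g/cup = 1500 g

tahini: 2250 g; arborio rice: 3 cup; salmon fillet: 240 oz; grated parmesan: 1500 g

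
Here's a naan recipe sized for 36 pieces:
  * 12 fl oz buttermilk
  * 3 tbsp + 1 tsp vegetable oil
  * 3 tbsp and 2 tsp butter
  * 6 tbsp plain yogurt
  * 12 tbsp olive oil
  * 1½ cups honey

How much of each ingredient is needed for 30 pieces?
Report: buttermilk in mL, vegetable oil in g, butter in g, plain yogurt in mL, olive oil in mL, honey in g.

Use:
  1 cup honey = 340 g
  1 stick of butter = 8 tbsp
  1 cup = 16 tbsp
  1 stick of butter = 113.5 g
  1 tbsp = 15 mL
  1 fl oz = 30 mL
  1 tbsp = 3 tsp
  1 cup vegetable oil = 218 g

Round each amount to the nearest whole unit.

buttermilk: 300 mL; vegetable oil: 38 g; butter: 43 g; plain yogurt: 75 mL; olive oil: 150 mL; honey: 425 g

Scaling factor: 30/36 = 5/6.
buttermilk: 12 fl oz × 5/6 × 30 mL/fl oz = 300 mL
vegetable oil: (3 tbsp + 1 tsp = 10/3 tbsp) × 5/6 ÷ 16 tbsp/cup × 218 g/cup ≈ 38 g
butter: (3 tbsp + 2 tsp = 11/3 tbsp) × 5/6 ÷ 8 tbsp/stick × 113.5 g/stick ≈ 43 g
plain yogurt: 6 tbsp × 5/6 × 15 mL/tbsp = 75 mL
olive oil: 12 tbsp × 5/6 × 15 mL/tbsp = 150 mL
honey: 1.5 cup × 5/6 × 340 g/cup = 425 g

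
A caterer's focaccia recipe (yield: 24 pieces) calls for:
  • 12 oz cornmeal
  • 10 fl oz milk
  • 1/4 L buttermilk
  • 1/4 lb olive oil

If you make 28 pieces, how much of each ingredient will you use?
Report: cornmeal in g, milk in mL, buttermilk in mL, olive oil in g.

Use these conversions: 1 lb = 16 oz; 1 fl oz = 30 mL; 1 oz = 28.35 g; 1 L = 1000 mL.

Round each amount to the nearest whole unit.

Scaling factor: 28/24 = 7/6.
cornmeal: 12 oz × 7/6 × 28.35 g/oz ≈ 397 g
milk: 10 fl oz × 7/6 × 30 mL/fl oz = 350 mL
buttermilk: 0.25 L × 7/6 × 1000 mL/L ≈ 292 mL
olive oil: 0.25 lb × 7/6 × 16 oz/lb × 28.35 g/oz ≈ 132 g

cornmeal: 397 g; milk: 350 mL; buttermilk: 292 mL; olive oil: 132 g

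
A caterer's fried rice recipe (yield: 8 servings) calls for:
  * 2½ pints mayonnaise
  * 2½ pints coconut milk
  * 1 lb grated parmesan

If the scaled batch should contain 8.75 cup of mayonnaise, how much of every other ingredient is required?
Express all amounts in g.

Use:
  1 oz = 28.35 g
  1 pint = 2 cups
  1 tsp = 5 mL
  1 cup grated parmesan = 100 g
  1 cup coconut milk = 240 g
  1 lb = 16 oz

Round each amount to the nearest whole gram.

The original recipe has 5 cup of mayonnaise, so the scaling factor is 8.75 ÷ 5 = 7/4 = 1.75.
coconut milk: 2.5 pint × 7/4 × 2 cup/pint × 240 g/cup = 2100 g
grated parmesan: 1 lb × 7/4 × 16 oz/lb × 28.35 g/oz ≈ 794 g

coconut milk: 2100 g; grated parmesan: 794 g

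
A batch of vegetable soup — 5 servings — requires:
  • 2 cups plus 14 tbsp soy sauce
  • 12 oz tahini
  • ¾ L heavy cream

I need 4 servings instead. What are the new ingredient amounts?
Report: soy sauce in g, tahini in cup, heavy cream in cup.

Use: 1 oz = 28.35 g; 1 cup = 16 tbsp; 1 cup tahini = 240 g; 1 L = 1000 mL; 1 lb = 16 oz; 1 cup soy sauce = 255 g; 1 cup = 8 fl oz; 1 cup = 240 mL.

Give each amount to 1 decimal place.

Scaling factor: 4/5 = 0.8.
soy sauce: (2 cup + 14 tbsp = 2.875 cup) × 4/5 × 255 g/cup = 586.5 g
tahini: 12 oz × 4/5 × 28.35 g/oz ÷ 240 g/cup ≈ 1.1 cup
heavy cream: 0.75 L × 4/5 × 1000 mL/L ÷ 240 mL/cup = 2.5 cup

soy sauce: 586.5 g; tahini: 1.1 cup; heavy cream: 2.5 cup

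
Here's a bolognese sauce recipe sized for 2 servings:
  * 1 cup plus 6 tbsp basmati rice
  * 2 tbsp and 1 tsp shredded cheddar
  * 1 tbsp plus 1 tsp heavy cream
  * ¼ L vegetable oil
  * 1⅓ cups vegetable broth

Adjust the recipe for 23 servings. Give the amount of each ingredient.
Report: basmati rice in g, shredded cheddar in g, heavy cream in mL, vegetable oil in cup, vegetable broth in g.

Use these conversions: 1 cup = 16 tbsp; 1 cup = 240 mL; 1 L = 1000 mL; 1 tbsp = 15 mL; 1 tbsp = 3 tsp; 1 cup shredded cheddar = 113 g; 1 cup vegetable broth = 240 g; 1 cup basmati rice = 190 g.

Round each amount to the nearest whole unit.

Scaling factor: 23/2 = 11.5.
basmati rice: (1 cup + 6 tbsp = 1.375 cup) × 23/2 × 190 g/cup ≈ 3004 g
shredded cheddar: (2 tbsp + 1 tsp = 7/3 tbsp) × 23/2 ÷ 16 tbsp/cup × 113 g/cup ≈ 190 g
heavy cream: (1 tbsp + 1 tsp = 4/3 tbsp) × 23/2 × 15 mL/tbsp = 230 mL
vegetable oil: 0.25 L × 23/2 × 1000 mL/L ÷ 240 mL/cup ≈ 12 cup
vegetable broth: 4/3 cup × 23/2 × 240 g/cup = 3680 g

basmati rice: 3004 g; shredded cheddar: 190 g; heavy cream: 230 mL; vegetable oil: 12 cup; vegetable broth: 3680 g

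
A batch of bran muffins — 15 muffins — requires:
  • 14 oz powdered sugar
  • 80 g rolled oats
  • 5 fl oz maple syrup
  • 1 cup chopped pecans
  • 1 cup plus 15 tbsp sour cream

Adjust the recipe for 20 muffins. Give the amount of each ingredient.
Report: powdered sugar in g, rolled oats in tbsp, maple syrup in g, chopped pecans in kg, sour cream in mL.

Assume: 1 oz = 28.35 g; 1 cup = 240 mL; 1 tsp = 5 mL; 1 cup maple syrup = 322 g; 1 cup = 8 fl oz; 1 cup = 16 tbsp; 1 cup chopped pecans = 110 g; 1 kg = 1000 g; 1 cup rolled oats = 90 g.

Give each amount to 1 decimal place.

Scaling factor: 20/15 = 4/3.
powdered sugar: 14 oz × 4/3 × 28.35 g/oz = 529.2 g
rolled oats: 80 g × 4/3 ÷ 90 g/cup × 16 tbsp/cup ≈ 19.0 tbsp
maple syrup: 5 fl oz × 4/3 ÷ 8 fl oz/cup × 322 g/cup ≈ 268.3 g
chopped pecans: 1 cup × 4/3 × 110 g/cup ÷ 1000 g/kg ≈ 0.1 kg
sour cream: (1 cup + 15 tbsp = 1.9375 cup) × 4/3 × 240 mL/cup = 620.0 mL

powdered sugar: 529.2 g; rolled oats: 19.0 tbsp; maple syrup: 268.3 g; chopped pecans: 0.1 kg; sour cream: 620.0 mL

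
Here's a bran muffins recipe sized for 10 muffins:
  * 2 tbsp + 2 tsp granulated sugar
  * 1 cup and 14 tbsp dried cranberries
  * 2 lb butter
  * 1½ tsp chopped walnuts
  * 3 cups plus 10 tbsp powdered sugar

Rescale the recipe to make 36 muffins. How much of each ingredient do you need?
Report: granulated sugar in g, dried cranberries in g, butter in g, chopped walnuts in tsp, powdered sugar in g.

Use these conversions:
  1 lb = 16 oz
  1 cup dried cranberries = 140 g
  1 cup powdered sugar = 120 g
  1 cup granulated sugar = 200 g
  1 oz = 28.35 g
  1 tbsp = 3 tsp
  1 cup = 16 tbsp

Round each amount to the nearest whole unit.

granulated sugar: 120 g; dried cranberries: 945 g; butter: 3266 g; chopped walnuts: 5 tsp; powdered sugar: 1566 g

Scaling factor: 36/10 = 18/5 = 3.6.
granulated sugar: (2 tbsp + 2 tsp = 8/3 tbsp) × 18/5 ÷ 16 tbsp/cup × 200 g/cup = 120 g
dried cranberries: (1 cup + 14 tbsp = 1.875 cup) × 18/5 × 140 g/cup = 945 g
butter: 2 lb × 18/5 × 16 oz/lb × 28.35 g/oz ≈ 3266 g
chopped walnuts: 1.5 tsp × 18/5 ≈ 5 tsp
powdered sugar: (3 cup + 10 tbsp = 3.625 cup) × 18/5 × 120 g/cup = 1566 g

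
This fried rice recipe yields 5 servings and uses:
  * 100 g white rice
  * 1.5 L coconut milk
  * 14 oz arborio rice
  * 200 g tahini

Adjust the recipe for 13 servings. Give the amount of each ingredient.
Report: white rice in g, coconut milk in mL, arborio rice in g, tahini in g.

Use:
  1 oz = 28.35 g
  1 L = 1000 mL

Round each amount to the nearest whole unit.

Scaling factor: 13/5 = 2.6.
white rice: 100 g × 13/5 = 260 g
coconut milk: 1.5 L × 13/5 × 1000 mL/L = 3900 mL
arborio rice: 14 oz × 13/5 × 28.35 g/oz ≈ 1032 g
tahini: 200 g × 13/5 = 520 g

white rice: 260 g; coconut milk: 3900 mL; arborio rice: 1032 g; tahini: 520 g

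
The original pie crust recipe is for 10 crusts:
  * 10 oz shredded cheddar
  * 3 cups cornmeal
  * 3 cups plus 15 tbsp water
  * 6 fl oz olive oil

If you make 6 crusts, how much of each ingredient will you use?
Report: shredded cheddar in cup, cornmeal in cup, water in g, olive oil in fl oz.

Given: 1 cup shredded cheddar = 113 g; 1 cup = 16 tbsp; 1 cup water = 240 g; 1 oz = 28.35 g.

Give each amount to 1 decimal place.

Scaling factor: 6/10 = 3/5 = 0.6.
shredded cheddar: 10 oz × 3/5 × 28.35 g/oz ÷ 113 g/cup ≈ 1.5 cup
cornmeal: 3 cup × 3/5 = 1.8 cup
water: (3 cup + 15 tbsp = 3.9375 cup) × 3/5 × 240 g/cup = 567.0 g
olive oil: 6 fl oz × 3/5 = 3.6 fl oz

shredded cheddar: 1.5 cup; cornmeal: 1.8 cup; water: 567.0 g; olive oil: 3.6 fl oz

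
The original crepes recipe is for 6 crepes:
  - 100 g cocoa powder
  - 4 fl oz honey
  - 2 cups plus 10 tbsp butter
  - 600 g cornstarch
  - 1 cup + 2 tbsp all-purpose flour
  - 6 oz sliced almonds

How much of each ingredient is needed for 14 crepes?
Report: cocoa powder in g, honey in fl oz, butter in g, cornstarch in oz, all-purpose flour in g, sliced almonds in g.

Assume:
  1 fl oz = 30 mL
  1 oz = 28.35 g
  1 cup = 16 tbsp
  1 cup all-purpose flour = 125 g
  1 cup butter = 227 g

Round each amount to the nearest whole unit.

Scaling factor: 14/6 = 7/3.
cocoa powder: 100 g × 7/3 ≈ 233 g
honey: 4 fl oz × 7/3 ≈ 9 fl oz
butter: (2 cup + 10 tbsp = 2.625 cup) × 7/3 × 227 g/cup ≈ 1390 g
cornstarch: 600 g × 7/3 ÷ 28.35 g/oz ≈ 49 oz
all-purpose flour: (1 cup + 2 tbsp = 1.125 cup) × 7/3 × 125 g/cup ≈ 328 g
sliced almonds: 6 oz × 7/3 × 28.35 g/oz ≈ 397 g

cocoa powder: 233 g; honey: 9 fl oz; butter: 1390 g; cornstarch: 49 oz; all-purpose flour: 328 g; sliced almonds: 397 g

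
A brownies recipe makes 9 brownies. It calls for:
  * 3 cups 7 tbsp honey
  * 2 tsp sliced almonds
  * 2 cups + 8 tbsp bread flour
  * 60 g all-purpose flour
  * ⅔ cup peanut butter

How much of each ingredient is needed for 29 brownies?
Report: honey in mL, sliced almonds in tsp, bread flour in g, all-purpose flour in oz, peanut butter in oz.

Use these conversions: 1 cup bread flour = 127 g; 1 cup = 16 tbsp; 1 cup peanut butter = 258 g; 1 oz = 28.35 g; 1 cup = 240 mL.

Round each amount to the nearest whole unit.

honey: 2658 mL; sliced almonds: 6 tsp; bread flour: 1023 g; all-purpose flour: 7 oz; peanut butter: 20 oz

Scaling factor: 29/9.
honey: (3 cup + 7 tbsp = 3.4375 cup) × 29/9 × 240 mL/cup ≈ 2658 mL
sliced almonds: 2 tsp × 29/9 ≈ 6 tsp
bread flour: (2 cup + 8 tbsp = 2.5 cup) × 29/9 × 127 g/cup ≈ 1023 g
all-purpose flour: 60 g × 29/9 ÷ 28.35 g/oz ≈ 7 oz
peanut butter: 2/3 cup × 29/9 × 258 g/cup ÷ 28.35 g/oz ≈ 20 oz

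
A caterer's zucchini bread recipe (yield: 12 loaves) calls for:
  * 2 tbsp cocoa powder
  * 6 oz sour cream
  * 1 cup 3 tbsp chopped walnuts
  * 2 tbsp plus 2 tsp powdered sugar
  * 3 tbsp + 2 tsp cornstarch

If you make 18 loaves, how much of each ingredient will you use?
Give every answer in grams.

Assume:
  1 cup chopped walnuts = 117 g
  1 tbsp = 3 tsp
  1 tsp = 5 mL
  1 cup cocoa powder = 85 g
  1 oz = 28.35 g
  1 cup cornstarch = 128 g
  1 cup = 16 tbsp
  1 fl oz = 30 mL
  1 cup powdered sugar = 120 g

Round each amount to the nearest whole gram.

Scaling factor: 18/12 = 3/2 = 1.5.
cocoa powder: 2 tbsp × 3/2 ÷ 16 tbsp/cup × 85 g/cup ≈ 16 g
sour cream: 6 oz × 3/2 × 28.35 g/oz ≈ 255 g
chopped walnuts: (1 cup + 3 tbsp = 1.1875 cup) × 3/2 × 117 g/cup ≈ 208 g
powdered sugar: (2 tbsp + 2 tsp = 8/3 tbsp) × 3/2 ÷ 16 tbsp/cup × 120 g/cup = 30 g
cornstarch: (3 tbsp + 2 tsp = 11/3 tbsp) × 3/2 ÷ 16 tbsp/cup × 128 g/cup = 44 g

cocoa powder: 16 g; sour cream: 255 g; chopped walnuts: 208 g; powdered sugar: 30 g; cornstarch: 44 g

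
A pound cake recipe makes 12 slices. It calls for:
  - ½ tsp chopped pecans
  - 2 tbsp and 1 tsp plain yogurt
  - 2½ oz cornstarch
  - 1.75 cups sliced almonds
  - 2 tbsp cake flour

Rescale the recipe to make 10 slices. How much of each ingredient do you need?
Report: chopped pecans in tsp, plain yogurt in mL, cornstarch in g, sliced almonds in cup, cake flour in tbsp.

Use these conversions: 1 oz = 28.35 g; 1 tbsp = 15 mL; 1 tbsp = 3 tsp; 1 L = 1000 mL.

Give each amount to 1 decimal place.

Scaling factor: 10/12 = 5/6.
chopped pecans: 0.5 tsp × 5/6 ≈ 0.4 tsp
plain yogurt: (2 tbsp + 1 tsp = 7/3 tbsp) × 5/6 × 15 mL/tbsp ≈ 29.2 mL
cornstarch: 2.5 oz × 5/6 × 28.35 g/oz ≈ 59.1 g
sliced almonds: 1.75 cup × 5/6 ≈ 1.5 cup
cake flour: 2 tbsp × 5/6 ≈ 1.7 tbsp

chopped pecans: 0.4 tsp; plain yogurt: 29.2 mL; cornstarch: 59.1 g; sliced almonds: 1.5 cup; cake flour: 1.7 tbsp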